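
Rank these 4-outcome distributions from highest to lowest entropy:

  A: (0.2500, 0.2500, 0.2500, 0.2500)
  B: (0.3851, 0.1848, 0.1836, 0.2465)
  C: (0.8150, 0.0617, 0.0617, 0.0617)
A > B > C

Key insight: Entropy is maximized by uniform distributions and minimized by concentrated distributions.

- Uniform distributions have maximum entropy log₂(4) = 2.0000 bits
- The more "peaked" or concentrated a distribution, the lower its entropy

Entropies:
  H(A) = 2.0000 bits
  H(B) = 1.9273 bits
  H(C) = 0.9841 bits

Ranking: A > B > C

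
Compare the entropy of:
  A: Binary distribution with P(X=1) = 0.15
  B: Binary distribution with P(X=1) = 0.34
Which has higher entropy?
B

For binary distributions, entropy is maximized at p=0.5 and decreases as p moves toward 0 or 1.

H(A) = H(0.15) = 0.6098 bits
H(B) = H(0.34) = 0.9248 bits

Distribution B (p=0.34) is closer to uniform (p=0.5), so it has higher entropy.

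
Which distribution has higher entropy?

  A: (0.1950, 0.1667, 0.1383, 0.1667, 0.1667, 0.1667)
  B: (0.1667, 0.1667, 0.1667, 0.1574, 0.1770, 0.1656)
B

Both distributions are close to uniform, making this a harder comparison.

H(A) = 2.5780 bits
H(B) = 2.5841 bits

The distribution closer to uniform has higher entropy.
Answer: B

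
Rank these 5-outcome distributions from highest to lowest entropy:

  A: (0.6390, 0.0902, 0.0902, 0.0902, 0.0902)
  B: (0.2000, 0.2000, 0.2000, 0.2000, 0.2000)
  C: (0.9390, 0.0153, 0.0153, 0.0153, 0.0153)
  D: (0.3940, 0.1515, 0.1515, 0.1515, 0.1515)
B > D > A > C

Key insight: Entropy is maximized by uniform distributions and minimized by concentrated distributions.

Entropies:
  H(A) = 1.6655 bits
  H(B) = 2.3219 bits
  H(C) = 0.4534 bits
  H(D) = 2.1793 bits

Ranking: B > D > A > C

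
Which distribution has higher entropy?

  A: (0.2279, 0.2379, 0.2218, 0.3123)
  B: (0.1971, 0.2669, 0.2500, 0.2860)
B

Both distributions are close to uniform, making this a harder comparison.

H(A) = 1.9854 bits
H(B) = 1.9869 bits

The distribution closer to uniform has higher entropy.
Answer: B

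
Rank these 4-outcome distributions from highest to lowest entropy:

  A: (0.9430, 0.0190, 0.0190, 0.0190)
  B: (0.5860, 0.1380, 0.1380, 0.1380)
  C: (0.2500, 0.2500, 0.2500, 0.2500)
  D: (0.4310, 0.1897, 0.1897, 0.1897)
C > D > B > A

Key insight: Entropy is maximized by uniform distributions and minimized by concentrated distributions.

Entropies:
  H(A) = 0.4058 bits
  H(B) = 1.6347 bits
  H(C) = 2.0000 bits
  H(D) = 1.8881 bits

Ranking: C > D > B > A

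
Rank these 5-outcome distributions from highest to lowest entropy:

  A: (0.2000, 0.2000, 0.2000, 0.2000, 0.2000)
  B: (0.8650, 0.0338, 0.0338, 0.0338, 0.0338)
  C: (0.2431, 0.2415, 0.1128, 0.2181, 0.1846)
A > C > B

Key insight: Entropy is maximized by uniform distributions and minimized by concentrated distributions.

- Uniform distributions have maximum entropy log₂(5) = 2.3219 bits
- The more "peaked" or concentrated a distribution, the lower its entropy

Entropies:
  H(A) = 2.3219 bits
  H(B) = 0.8410 bits
  H(C) = 2.2752 bits

Ranking: A > C > B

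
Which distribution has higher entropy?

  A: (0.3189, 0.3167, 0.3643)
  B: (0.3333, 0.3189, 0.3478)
B

Both distributions are close to uniform, making this a harder comparison.

H(A) = 1.5819 bits
H(B) = 1.5841 bits

The distribution closer to uniform has higher entropy.
Answer: B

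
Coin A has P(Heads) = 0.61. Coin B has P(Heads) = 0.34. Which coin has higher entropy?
A

For binary distributions, entropy is maximized at p=0.5 and decreases as p moves toward 0 or 1.

H(A) = H(0.61) = 0.9648 bits
H(B) = H(0.34) = 0.9248 bits

Distribution A (p=0.61) is closer to uniform (p=0.5), so it has higher entropy.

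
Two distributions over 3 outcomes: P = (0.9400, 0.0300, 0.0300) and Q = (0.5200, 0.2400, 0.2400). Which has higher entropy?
Q

P is highly concentrated on one outcome (94%), making it nearly deterministic. Q spreads its mass more evenly (max 52%). The more spread-out distribution has higher entropy: H(P) ≈ 0.387 bits, H(Q) ≈ 1.479 bits.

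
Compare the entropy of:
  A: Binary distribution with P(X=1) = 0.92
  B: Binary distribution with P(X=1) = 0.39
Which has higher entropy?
B

For binary distributions, entropy is maximized at p=0.5 and decreases as p moves toward 0 or 1.

H(A) = H(0.92) = 0.4022 bits
H(B) = H(0.39) = 0.9648 bits

Distribution B (p=0.39) is closer to uniform (p=0.5), so it has higher entropy.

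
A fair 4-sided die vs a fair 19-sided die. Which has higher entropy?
19-sided die

Both are uniform distributions; for uniform over n outcomes, H = log₂(n). H(4-sided) = log₂(4) = 2.000 bits and H(19-sided) = log₂(19) = 4.248 bits. More outcomes in a uniform distribution means higher entropy.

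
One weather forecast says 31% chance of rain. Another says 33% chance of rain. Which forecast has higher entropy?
33% forecast

Treat each forecast as a Bernoulli distribution. Binary entropy is maximized at p=0.5 and falls off symmetrically toward 0 or 1. The 33% forecast is closer to 50%, so it is more uncertain. H(31%) ≈ 0.893 bits, H(33%) ≈ 0.915 bits.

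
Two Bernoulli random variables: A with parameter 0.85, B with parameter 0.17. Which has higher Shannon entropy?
B

For binary distributions, entropy is maximized at p=0.5 and decreases as p moves toward 0 or 1.

H(A) = H(0.85) = 0.6098 bits
H(B) = H(0.17) = 0.6577 bits

Distribution B (p=0.17) is closer to uniform (p=0.5), so it has higher entropy.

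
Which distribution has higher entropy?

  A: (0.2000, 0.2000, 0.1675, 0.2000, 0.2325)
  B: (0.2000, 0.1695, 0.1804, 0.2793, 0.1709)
A

Both distributions are close to uniform, making this a harder comparison.

H(A) = 2.3143 bits
H(B) = 2.2936 bits

The distribution closer to uniform has higher entropy.
Answer: A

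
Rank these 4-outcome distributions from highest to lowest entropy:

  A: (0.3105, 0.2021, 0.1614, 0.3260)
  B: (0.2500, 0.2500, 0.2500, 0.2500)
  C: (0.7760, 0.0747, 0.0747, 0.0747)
B > A > C

Key insight: Entropy is maximized by uniform distributions and minimized by concentrated distributions.

- Uniform distributions have maximum entropy log₂(4) = 2.0000 bits
- The more "peaked" or concentrated a distribution, the lower its entropy

Entropies:
  H(A) = 1.9420 bits
  H(B) = 2.0000 bits
  H(C) = 1.1224 bits

Ranking: B > A > C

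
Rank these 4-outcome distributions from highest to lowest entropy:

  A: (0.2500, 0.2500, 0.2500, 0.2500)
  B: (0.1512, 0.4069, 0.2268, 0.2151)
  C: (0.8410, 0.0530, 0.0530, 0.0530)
A > B > C

Key insight: Entropy is maximized by uniform distributions and minimized by concentrated distributions.

- Uniform distributions have maximum entropy log₂(4) = 2.0000 bits
- The more "peaked" or concentrated a distribution, the lower its entropy

Entropies:
  H(A) = 2.0000 bits
  H(B) = 1.9023 bits
  H(C) = 0.8839 bits

Ranking: A > B > C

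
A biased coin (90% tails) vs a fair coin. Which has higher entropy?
Fair coin

The fair coin is uniform (p=0.5), maximizing binary entropy at 1 bit. The biased coin has H(0.90) ≈ 0.469 bits — its outcome is more predictable, so its entropy is lower.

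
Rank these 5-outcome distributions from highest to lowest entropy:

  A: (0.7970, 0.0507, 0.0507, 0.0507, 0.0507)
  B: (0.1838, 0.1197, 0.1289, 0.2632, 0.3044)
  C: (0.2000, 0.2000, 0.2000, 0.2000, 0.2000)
C > B > A

Key insight: Entropy is maximized by uniform distributions and minimized by concentrated distributions.

- Uniform distributions have maximum entropy log₂(5) = 2.3219 bits
- The more "peaked" or concentrated a distribution, the lower its entropy

Entropies:
  H(A) = 1.1339 bits
  H(B) = 2.2260 bits
  H(C) = 2.3219 bits

Ranking: C > B > A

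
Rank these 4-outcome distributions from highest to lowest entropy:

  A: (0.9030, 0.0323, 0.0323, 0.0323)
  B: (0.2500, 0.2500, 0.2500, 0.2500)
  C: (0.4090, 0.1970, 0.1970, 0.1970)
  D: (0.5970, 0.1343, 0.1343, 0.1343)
B > C > D > A

Key insight: Entropy is maximized by uniform distributions and minimized by concentrated distributions.

Entropies:
  H(A) = 0.6132 bits
  H(B) = 2.0000 bits
  H(C) = 1.9127 bits
  H(D) = 1.6114 bits

Ranking: B > C > D > A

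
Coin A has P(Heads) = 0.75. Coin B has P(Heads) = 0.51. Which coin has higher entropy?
B

For binary distributions, entropy is maximized at p=0.5 and decreases as p moves toward 0 or 1.

H(A) = H(0.75) = 0.8113 bits
H(B) = H(0.51) = 0.9997 bits

Distribution B (p=0.51) is closer to uniform (p=0.5), so it has higher entropy.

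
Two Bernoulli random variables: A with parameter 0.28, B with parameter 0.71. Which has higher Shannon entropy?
B

For binary distributions, entropy is maximized at p=0.5 and decreases as p moves toward 0 or 1.

H(A) = H(0.28) = 0.8555 bits
H(B) = H(0.71) = 0.8687 bits

Distribution B (p=0.71) is closer to uniform (p=0.5), so it has higher entropy.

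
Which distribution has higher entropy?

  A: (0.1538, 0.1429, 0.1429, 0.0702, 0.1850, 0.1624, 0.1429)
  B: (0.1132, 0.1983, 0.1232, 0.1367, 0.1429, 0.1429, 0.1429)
B

Both distributions are close to uniform, making this a harder comparison.

H(A) = 2.7639 bits
H(B) = 2.7865 bits

The distribution closer to uniform has higher entropy.
Answer: B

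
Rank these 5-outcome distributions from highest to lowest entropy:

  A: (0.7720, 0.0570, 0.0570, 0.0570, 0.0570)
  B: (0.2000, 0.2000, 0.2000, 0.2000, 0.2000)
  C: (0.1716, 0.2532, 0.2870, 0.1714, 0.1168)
B > C > A

Key insight: Entropy is maximized by uniform distributions and minimized by concentrated distributions.

- Uniform distributions have maximum entropy log₂(5) = 2.3219 bits
- The more "peaked" or concentrated a distribution, the lower its entropy

Entropies:
  H(A) = 1.2305 bits
  H(B) = 2.3219 bits
  H(C) = 2.2529 bits

Ranking: B > C > A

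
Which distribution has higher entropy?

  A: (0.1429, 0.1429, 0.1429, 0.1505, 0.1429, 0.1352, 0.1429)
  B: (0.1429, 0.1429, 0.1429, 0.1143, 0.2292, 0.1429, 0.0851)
A

Both distributions are close to uniform, making this a harder comparison.

H(A) = 2.8068 bits
H(B) = 2.7514 bits

The distribution closer to uniform has higher entropy.
Answer: A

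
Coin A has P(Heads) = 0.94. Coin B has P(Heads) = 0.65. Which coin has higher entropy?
B

For binary distributions, entropy is maximized at p=0.5 and decreases as p moves toward 0 or 1.

H(A) = H(0.94) = 0.3274 bits
H(B) = H(0.65) = 0.9341 bits

Distribution B (p=0.65) is closer to uniform (p=0.5), so it has higher entropy.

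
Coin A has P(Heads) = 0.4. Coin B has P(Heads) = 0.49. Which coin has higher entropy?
B

For binary distributions, entropy is maximized at p=0.5 and decreases as p moves toward 0 or 1.

H(A) = H(0.4) = 0.9710 bits
H(B) = H(0.49) = 0.9997 bits

Distribution B (p=0.49) is closer to uniform (p=0.5), so it has higher entropy.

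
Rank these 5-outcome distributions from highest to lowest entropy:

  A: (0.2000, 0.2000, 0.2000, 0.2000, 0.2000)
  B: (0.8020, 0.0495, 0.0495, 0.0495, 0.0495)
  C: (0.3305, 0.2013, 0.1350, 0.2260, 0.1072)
A > C > B

Key insight: Entropy is maximized by uniform distributions and minimized by concentrated distributions.

- Uniform distributions have maximum entropy log₂(5) = 2.3219 bits
- The more "peaked" or concentrated a distribution, the lower its entropy

Entropies:
  H(A) = 2.3219 bits
  H(B) = 1.1139 bits
  H(C) = 2.2137 bits

Ranking: A > C > B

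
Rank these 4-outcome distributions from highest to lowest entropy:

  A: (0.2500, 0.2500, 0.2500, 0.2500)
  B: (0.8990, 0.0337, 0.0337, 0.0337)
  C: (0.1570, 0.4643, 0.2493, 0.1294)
A > C > B

Key insight: Entropy is maximized by uniform distributions and minimized by concentrated distributions.

- Uniform distributions have maximum entropy log₂(4) = 2.0000 bits
- The more "peaked" or concentrated a distribution, the lower its entropy

Entropies:
  H(A) = 2.0000 bits
  H(B) = 0.6322 bits
  H(C) = 1.8146 bits

Ranking: A > C > B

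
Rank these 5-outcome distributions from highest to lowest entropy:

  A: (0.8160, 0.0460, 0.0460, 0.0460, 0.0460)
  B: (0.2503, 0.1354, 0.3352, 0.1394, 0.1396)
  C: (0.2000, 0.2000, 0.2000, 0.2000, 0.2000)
C > B > A

Key insight: Entropy is maximized by uniform distributions and minimized by concentrated distributions.

- Uniform distributions have maximum entropy log₂(5) = 2.3219 bits
- The more "peaked" or concentrated a distribution, the lower its entropy

Entropies:
  H(A) = 1.0567 bits
  H(B) = 2.2123 bits
  H(C) = 2.3219 bits

Ranking: C > B > A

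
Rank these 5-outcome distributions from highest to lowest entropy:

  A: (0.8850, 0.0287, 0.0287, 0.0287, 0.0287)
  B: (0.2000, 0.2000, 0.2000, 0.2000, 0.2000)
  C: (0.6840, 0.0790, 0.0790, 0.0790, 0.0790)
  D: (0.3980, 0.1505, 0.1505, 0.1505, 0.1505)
B > D > C > A

Key insight: Entropy is maximized by uniform distributions and minimized by concentrated distributions.

Entropies:
  H(A) = 0.7448 bits
  H(B) = 2.3219 bits
  H(C) = 1.5320 bits
  H(D) = 2.1738 bits

Ranking: B > D > C > A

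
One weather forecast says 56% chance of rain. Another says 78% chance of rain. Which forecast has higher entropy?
56% forecast

Treat each forecast as a Bernoulli distribution. Binary entropy is maximized at p=0.5 and falls off symmetrically toward 0 or 1. The 56% forecast is closer to 50%, so it is more uncertain. H(56%) ≈ 0.990 bits, H(78%) ≈ 0.760 bits.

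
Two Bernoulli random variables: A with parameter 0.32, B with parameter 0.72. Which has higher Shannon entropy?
A

For binary distributions, entropy is maximized at p=0.5 and decreases as p moves toward 0 or 1.

H(A) = H(0.32) = 0.9044 bits
H(B) = H(0.72) = 0.8555 bits

Distribution A (p=0.32) is closer to uniform (p=0.5), so it has higher entropy.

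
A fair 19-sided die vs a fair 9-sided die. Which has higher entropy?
19-sided die

Both are uniform distributions; for uniform over n outcomes, H = log₂(n). H(19-sided) = log₂(19) = 4.248 bits and H(9-sided) = log₂(9) = 3.170 bits. More outcomes in a uniform distribution means higher entropy.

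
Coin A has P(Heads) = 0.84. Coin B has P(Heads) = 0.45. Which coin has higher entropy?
B

For binary distributions, entropy is maximized at p=0.5 and decreases as p moves toward 0 or 1.

H(A) = H(0.84) = 0.6343 bits
H(B) = H(0.45) = 0.9928 bits

Distribution B (p=0.45) is closer to uniform (p=0.5), so it has higher entropy.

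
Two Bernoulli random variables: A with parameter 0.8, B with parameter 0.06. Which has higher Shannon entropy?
A

For binary distributions, entropy is maximized at p=0.5 and decreases as p moves toward 0 or 1.

H(A) = H(0.8) = 0.7219 bits
H(B) = H(0.06) = 0.3274 bits

Distribution A (p=0.8) is closer to uniform (p=0.5), so it has higher entropy.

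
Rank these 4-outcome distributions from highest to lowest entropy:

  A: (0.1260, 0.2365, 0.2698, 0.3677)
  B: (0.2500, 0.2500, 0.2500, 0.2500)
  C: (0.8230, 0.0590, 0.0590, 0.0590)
B > A > C

Key insight: Entropy is maximized by uniform distributions and minimized by concentrated distributions.

- Uniform distributions have maximum entropy log₂(4) = 2.0000 bits
- The more "peaked" or concentrated a distribution, the lower its entropy

Entropies:
  H(A) = 1.9092 bits
  H(B) = 2.0000 bits
  H(C) = 0.9540 bits

Ranking: B > A > C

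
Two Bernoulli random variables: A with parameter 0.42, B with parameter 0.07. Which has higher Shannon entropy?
A

For binary distributions, entropy is maximized at p=0.5 and decreases as p moves toward 0 or 1.

H(A) = H(0.42) = 0.9815 bits
H(B) = H(0.07) = 0.3659 bits

Distribution A (p=0.42) is closer to uniform (p=0.5), so it has higher entropy.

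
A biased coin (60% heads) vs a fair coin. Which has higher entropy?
Fair coin

The fair coin is uniform (p=0.5), maximizing binary entropy at 1 bit. The biased coin has H(0.60) ≈ 0.971 bits — its outcome is more predictable, so its entropy is lower.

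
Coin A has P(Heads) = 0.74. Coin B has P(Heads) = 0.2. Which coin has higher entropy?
A

For binary distributions, entropy is maximized at p=0.5 and decreases as p moves toward 0 or 1.

H(A) = H(0.74) = 0.8267 bits
H(B) = H(0.2) = 0.7219 bits

Distribution A (p=0.74) is closer to uniform (p=0.5), so it has higher entropy.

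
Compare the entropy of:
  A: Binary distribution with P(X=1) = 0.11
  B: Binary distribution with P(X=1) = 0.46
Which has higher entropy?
B

For binary distributions, entropy is maximized at p=0.5 and decreases as p moves toward 0 or 1.

H(A) = H(0.11) = 0.4999 bits
H(B) = H(0.46) = 0.9954 bits

Distribution B (p=0.46) is closer to uniform (p=0.5), so it has higher entropy.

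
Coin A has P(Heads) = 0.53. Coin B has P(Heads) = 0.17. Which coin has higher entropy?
A

For binary distributions, entropy is maximized at p=0.5 and decreases as p moves toward 0 or 1.

H(A) = H(0.53) = 0.9974 bits
H(B) = H(0.17) = 0.6577 bits

Distribution A (p=0.53) is closer to uniform (p=0.5), so it has higher entropy.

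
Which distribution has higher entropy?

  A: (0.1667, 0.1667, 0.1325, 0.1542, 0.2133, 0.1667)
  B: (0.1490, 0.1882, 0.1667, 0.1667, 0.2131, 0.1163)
A

Both distributions are close to uniform, making this a harder comparison.

H(A) = 2.5702 bits
H(B) = 2.5608 bits

The distribution closer to uniform has higher entropy.
Answer: A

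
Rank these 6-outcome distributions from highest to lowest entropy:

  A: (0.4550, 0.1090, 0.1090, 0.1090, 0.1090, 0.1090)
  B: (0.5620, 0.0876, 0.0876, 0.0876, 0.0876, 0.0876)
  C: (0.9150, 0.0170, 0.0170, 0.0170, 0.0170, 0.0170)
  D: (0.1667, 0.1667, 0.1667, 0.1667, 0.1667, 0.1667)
D > A > B > C

Key insight: Entropy is maximized by uniform distributions and minimized by concentrated distributions.

Entropies:
  H(A) = 2.2596 bits
  H(B) = 2.0059 bits
  H(C) = 0.6169 bits
  H(D) = 2.5850 bits

Ranking: D > A > B > C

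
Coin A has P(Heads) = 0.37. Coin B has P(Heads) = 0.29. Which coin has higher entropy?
A

For binary distributions, entropy is maximized at p=0.5 and decreases as p moves toward 0 or 1.

H(A) = H(0.37) = 0.9507 bits
H(B) = H(0.29) = 0.8687 bits

Distribution A (p=0.37) is closer to uniform (p=0.5), so it has higher entropy.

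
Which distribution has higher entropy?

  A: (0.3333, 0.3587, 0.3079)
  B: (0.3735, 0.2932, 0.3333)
A

Both distributions are close to uniform, making this a harder comparison.

H(A) = 1.5822 bits
H(B) = 1.5780 bits

The distribution closer to uniform has higher entropy.
Answer: A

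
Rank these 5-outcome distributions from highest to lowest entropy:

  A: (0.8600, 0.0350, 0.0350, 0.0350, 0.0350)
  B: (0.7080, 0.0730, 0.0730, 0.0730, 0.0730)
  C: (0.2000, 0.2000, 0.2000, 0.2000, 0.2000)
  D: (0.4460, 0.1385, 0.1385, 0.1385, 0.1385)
C > D > B > A

Key insight: Entropy is maximized by uniform distributions and minimized by concentrated distributions.

Entropies:
  H(A) = 0.8642 bits
  H(B) = 1.4553 bits
  H(C) = 2.3219 bits
  H(D) = 2.0996 bits

Ranking: C > D > B > A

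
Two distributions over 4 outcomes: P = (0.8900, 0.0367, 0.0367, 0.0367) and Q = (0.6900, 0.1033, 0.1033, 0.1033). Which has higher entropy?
Q

P is highly concentrated on one outcome (89%), making it nearly deterministic. Q spreads its mass more evenly (max 69%). The more spread-out distribution has higher entropy: H(P) ≈ 0.674 bits, H(Q) ≈ 1.385 bits.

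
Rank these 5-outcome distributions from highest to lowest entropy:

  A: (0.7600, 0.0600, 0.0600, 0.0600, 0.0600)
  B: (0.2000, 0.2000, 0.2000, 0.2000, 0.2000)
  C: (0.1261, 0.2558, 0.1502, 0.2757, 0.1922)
B > C > A

Key insight: Entropy is maximized by uniform distributions and minimized by concentrated distributions.

- Uniform distributions have maximum entropy log₂(5) = 2.3219 bits
- The more "peaked" or concentrated a distribution, the lower its entropy

Entropies:
  H(A) = 1.2750 bits
  H(B) = 2.3219 bits
  H(C) = 2.2604 bits

Ranking: B > C > A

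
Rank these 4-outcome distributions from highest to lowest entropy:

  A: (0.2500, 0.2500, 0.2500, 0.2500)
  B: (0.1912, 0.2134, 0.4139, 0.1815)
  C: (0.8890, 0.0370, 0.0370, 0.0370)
A > B > C

Key insight: Entropy is maximized by uniform distributions and minimized by concentrated distributions.

- Uniform distributions have maximum entropy log₂(4) = 2.0000 bits
- The more "peaked" or concentrated a distribution, the lower its entropy

Entropies:
  H(A) = 2.0000 bits
  H(B) = 1.9055 bits
  H(C) = 0.6789 bits

Ranking: A > B > C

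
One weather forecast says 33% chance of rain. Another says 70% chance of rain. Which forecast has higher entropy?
33% forecast

Treat each forecast as a Bernoulli distribution. Binary entropy is maximized at p=0.5 and falls off symmetrically toward 0 or 1. The 33% forecast is closer to 50%, so it is more uncertain. H(33%) ≈ 0.915 bits, H(70%) ≈ 0.881 bits.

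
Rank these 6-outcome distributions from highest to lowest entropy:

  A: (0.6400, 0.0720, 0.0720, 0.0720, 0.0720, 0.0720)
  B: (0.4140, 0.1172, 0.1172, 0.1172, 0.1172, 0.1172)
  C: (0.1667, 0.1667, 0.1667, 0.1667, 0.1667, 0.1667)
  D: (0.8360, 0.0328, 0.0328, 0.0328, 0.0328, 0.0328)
C > B > A > D

Key insight: Entropy is maximized by uniform distributions and minimized by concentrated distributions.

Entropies:
  H(A) = 1.7786 bits
  H(B) = 2.3392 bits
  H(C) = 2.5850 bits
  H(D) = 1.0246 bits

Ranking: C > B > A > D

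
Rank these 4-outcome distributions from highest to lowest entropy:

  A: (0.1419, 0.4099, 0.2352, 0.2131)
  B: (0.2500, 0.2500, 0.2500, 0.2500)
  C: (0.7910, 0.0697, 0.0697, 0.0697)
B > A > C

Key insight: Entropy is maximized by uniform distributions and minimized by concentrated distributions.

- Uniform distributions have maximum entropy log₂(4) = 2.0000 bits
- The more "peaked" or concentrated a distribution, the lower its entropy

Entropies:
  H(A) = 1.8934 bits
  H(B) = 2.0000 bits
  H(C) = 1.0708 bits

Ranking: B > A > C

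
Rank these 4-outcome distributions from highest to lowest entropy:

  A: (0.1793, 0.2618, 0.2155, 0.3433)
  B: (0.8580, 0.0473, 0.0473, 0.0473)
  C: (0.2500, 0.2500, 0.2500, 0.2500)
C > A > B

Key insight: Entropy is maximized by uniform distributions and minimized by concentrated distributions.

- Uniform distributions have maximum entropy log₂(4) = 2.0000 bits
- The more "peaked" or concentrated a distribution, the lower its entropy

Entropies:
  H(A) = 1.9575 bits
  H(B) = 0.8145 bits
  H(C) = 2.0000 bits

Ranking: C > A > B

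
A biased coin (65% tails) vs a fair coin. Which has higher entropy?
Fair coin

The fair coin is uniform (p=0.5), maximizing binary entropy at 1 bit. The biased coin has H(0.65) ≈ 0.934 bits — its outcome is more predictable, so its entropy is lower.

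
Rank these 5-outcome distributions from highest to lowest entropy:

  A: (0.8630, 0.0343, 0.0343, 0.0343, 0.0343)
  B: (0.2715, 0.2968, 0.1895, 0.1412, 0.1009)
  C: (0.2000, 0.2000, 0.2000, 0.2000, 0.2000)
C > B > A

Key insight: Entropy is maximized by uniform distributions and minimized by concentrated distributions.

- Uniform distributions have maximum entropy log₂(5) = 2.3219 bits
- The more "peaked" or concentrated a distribution, the lower its entropy

Entropies:
  H(A) = 0.8503 bits
  H(B) = 2.2183 bits
  H(C) = 2.3219 bits

Ranking: C > B > A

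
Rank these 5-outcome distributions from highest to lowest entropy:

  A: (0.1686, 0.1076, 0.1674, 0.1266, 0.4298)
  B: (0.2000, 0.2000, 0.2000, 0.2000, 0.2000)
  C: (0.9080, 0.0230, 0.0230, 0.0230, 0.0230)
B > A > C

Key insight: Entropy is maximized by uniform distributions and minimized by concentrated distributions.

- Uniform distributions have maximum entropy log₂(5) = 2.3219 bits
- The more "peaked" or concentrated a distribution, the lower its entropy

Entropies:
  H(A) = 2.1119 bits
  H(B) = 2.3219 bits
  H(C) = 0.6271 bits

Ranking: B > A > C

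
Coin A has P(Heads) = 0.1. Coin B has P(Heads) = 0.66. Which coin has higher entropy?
B

For binary distributions, entropy is maximized at p=0.5 and decreases as p moves toward 0 or 1.

H(A) = H(0.1) = 0.4690 bits
H(B) = H(0.66) = 0.9248 bits

Distribution B (p=0.66) is closer to uniform (p=0.5), so it has higher entropy.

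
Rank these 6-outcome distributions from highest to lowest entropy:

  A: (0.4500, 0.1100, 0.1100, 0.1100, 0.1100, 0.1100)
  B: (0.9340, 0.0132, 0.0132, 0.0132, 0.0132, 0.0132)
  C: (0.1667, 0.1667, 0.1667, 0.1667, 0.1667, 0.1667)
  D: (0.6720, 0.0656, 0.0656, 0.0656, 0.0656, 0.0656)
C > A > D > B

Key insight: Entropy is maximized by uniform distributions and minimized by concentrated distributions.

Entropies:
  H(A) = 2.2698 bits
  H(B) = 0.5041 bits
  H(C) = 2.5850 bits
  H(D) = 1.6745 bits

Ranking: C > A > D > B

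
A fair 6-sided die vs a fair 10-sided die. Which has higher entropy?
10-sided die

Both are uniform distributions; for uniform over n outcomes, H = log₂(n). H(6-sided) = log₂(6) = 2.585 bits and H(10-sided) = log₂(10) = 3.322 bits. More outcomes in a uniform distribution means higher entropy.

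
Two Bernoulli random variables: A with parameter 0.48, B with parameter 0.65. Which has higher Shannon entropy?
A

For binary distributions, entropy is maximized at p=0.5 and decreases as p moves toward 0 or 1.

H(A) = H(0.48) = 0.9988 bits
H(B) = H(0.65) = 0.9341 bits

Distribution A (p=0.48) is closer to uniform (p=0.5), so it has higher entropy.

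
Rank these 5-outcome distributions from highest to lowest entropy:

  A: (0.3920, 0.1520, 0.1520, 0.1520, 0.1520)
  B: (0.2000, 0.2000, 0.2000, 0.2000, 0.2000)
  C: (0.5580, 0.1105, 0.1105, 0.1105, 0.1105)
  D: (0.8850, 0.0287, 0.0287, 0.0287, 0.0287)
B > A > C > D

Key insight: Entropy is maximized by uniform distributions and minimized by concentrated distributions.

Entropies:
  H(A) = 2.1821 bits
  H(B) = 2.3219 bits
  H(C) = 1.8743 bits
  H(D) = 0.7448 bits

Ranking: B > A > C > D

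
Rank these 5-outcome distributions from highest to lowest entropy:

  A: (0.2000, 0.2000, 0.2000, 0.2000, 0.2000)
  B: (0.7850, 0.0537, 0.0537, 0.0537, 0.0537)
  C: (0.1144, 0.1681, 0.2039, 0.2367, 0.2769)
A > C > B

Key insight: Entropy is maximized by uniform distributions and minimized by concentrated distributions.

- Uniform distributions have maximum entropy log₂(5) = 2.3219 bits
- The more "peaked" or concentrated a distribution, the lower its entropy

Entropies:
  H(A) = 2.3219 bits
  H(B) = 1.1809 bits
  H(C) = 2.2631 bits

Ranking: A > C > B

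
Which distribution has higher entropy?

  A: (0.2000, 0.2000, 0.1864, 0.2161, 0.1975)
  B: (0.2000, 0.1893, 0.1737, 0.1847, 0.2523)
A

Both distributions are close to uniform, making this a harder comparison.

H(A) = 2.3203 bits
H(B) = 2.3089 bits

The distribution closer to uniform has higher entropy.
Answer: A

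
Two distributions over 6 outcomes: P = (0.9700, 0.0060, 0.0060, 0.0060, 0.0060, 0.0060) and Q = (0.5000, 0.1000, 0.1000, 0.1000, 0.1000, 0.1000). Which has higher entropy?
Q

P is highly concentrated on one outcome (97%), making it nearly deterministic. Q spreads its mass more evenly (max 50%). The more spread-out distribution has higher entropy: H(P) ≈ 0.264 bits, H(Q) ≈ 2.161 bits.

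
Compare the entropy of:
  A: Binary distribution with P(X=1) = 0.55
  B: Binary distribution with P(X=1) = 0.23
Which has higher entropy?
A

For binary distributions, entropy is maximized at p=0.5 and decreases as p moves toward 0 or 1.

H(A) = H(0.55) = 0.9928 bits
H(B) = H(0.23) = 0.7780 bits

Distribution A (p=0.55) is closer to uniform (p=0.5), so it has higher entropy.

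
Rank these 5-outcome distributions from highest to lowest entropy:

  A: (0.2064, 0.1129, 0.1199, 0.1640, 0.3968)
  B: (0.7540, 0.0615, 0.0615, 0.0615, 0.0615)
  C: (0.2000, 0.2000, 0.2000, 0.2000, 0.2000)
C > A > B

Key insight: Entropy is maximized by uniform distributions and minimized by concentrated distributions.

- Uniform distributions have maximum entropy log₂(5) = 2.3219 bits
- The more "peaked" or concentrated a distribution, the lower its entropy

Entropies:
  H(A) = 2.1489 bits
  H(B) = 1.2969 bits
  H(C) = 2.3219 bits

Ranking: C > A > B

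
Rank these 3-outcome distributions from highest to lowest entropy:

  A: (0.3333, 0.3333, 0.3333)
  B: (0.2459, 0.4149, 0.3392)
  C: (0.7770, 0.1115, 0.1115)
A > B > C

Key insight: Entropy is maximized by uniform distributions and minimized by concentrated distributions.

- Uniform distributions have maximum entropy log₂(3) = 1.5850 bits
- The more "peaked" or concentrated a distribution, the lower its entropy

Entropies:
  H(A) = 1.5850 bits
  H(B) = 1.5533 bits
  H(C) = 0.9886 bits

Ranking: A > B > C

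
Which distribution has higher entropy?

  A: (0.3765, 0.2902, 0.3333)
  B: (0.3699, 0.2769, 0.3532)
A

Both distributions are close to uniform, making this a harder comparison.

H(A) = 1.5769 bits
H(B) = 1.5740 bits

The distribution closer to uniform has higher entropy.
Answer: A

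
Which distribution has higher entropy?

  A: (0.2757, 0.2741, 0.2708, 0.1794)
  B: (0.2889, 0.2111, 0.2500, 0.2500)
B

Both distributions are close to uniform, making this a harder comparison.

H(A) = 1.9793 bits
H(B) = 1.9912 bits

The distribution closer to uniform has higher entropy.
Answer: B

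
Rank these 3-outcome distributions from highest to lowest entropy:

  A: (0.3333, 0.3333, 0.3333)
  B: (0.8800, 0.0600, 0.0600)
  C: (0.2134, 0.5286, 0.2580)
A > C > B

Key insight: Entropy is maximized by uniform distributions and minimized by concentrated distributions.

- Uniform distributions have maximum entropy log₂(3) = 1.5850 bits
- The more "peaked" or concentrated a distribution, the lower its entropy

Entropies:
  H(A) = 1.5850 bits
  H(B) = 0.6494 bits
  H(C) = 1.4659 bits

Ranking: A > C > B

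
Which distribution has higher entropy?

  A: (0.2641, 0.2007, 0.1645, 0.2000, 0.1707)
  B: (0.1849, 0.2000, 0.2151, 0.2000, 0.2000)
B

Both distributions are close to uniform, making this a harder comparison.

H(A) = 2.3004 bits
H(B) = 2.3203 bits

The distribution closer to uniform has higher entropy.
Answer: B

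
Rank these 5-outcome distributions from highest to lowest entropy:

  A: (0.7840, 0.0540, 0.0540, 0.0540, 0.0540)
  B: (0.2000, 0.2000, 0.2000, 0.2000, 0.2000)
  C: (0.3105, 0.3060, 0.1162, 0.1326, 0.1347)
B > C > A

Key insight: Entropy is maximized by uniform distributions and minimized by concentrated distributions.

- Uniform distributions have maximum entropy log₂(5) = 2.3219 bits
- The more "peaked" or concentrated a distribution, the lower its entropy

Entropies:
  H(A) = 1.1848 bits
  H(B) = 2.3219 bits
  H(C) = 2.1835 bits

Ranking: B > C > A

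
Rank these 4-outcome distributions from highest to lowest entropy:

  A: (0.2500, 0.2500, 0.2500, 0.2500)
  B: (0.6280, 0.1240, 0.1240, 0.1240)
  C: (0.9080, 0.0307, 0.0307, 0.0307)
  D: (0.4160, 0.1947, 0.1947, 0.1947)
A > D > B > C

Key insight: Entropy is maximized by uniform distributions and minimized by concentrated distributions.

Entropies:
  H(A) = 2.0000 bits
  H(B) = 1.5418 bits
  H(C) = 0.5889 bits
  H(D) = 1.9052 bits

Ranking: A > D > B > C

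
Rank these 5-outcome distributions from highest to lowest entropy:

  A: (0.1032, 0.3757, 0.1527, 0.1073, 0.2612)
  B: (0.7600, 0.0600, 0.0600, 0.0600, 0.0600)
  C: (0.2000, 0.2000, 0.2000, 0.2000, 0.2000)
C > A > B

Key insight: Entropy is maximized by uniform distributions and minimized by concentrated distributions.

- Uniform distributions have maximum entropy log₂(5) = 2.3219 bits
- The more "peaked" or concentrated a distribution, the lower its entropy

Entropies:
  H(A) = 2.1342 bits
  H(B) = 1.2750 bits
  H(C) = 2.3219 bits

Ranking: C > A > B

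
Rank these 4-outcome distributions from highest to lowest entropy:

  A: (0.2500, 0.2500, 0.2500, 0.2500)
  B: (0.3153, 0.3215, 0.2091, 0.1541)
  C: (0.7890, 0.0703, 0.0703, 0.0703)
A > B > C

Key insight: Entropy is maximized by uniform distributions and minimized by concentrated distributions.

- Uniform distributions have maximum entropy log₂(4) = 2.0000 bits
- The more "peaked" or concentrated a distribution, the lower its entropy

Entropies:
  H(A) = 2.0000 bits
  H(B) = 1.9392 bits
  H(C) = 1.0778 bits

Ranking: A > B > C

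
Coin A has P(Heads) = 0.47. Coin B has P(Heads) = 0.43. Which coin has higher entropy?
A

For binary distributions, entropy is maximized at p=0.5 and decreases as p moves toward 0 or 1.

H(A) = H(0.47) = 0.9974 bits
H(B) = H(0.43) = 0.9858 bits

Distribution A (p=0.47) is closer to uniform (p=0.5), so it has higher entropy.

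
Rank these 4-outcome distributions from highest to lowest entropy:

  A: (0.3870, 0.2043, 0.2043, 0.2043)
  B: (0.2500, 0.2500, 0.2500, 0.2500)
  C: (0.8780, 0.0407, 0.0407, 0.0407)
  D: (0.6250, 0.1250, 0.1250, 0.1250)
B > A > D > C

Key insight: Entropy is maximized by uniform distributions and minimized by concentrated distributions.

Entropies:
  H(A) = 1.9344 bits
  H(B) = 2.0000 bits
  H(C) = 0.7284 bits
  H(D) = 1.5488 bits

Ranking: B > A > D > C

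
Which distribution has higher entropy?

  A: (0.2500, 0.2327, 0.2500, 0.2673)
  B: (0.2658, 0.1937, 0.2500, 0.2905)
A

Both distributions are close to uniform, making this a harder comparison.

H(A) = 1.9983 bits
H(B) = 1.9849 bits

The distribution closer to uniform has higher entropy.
Answer: A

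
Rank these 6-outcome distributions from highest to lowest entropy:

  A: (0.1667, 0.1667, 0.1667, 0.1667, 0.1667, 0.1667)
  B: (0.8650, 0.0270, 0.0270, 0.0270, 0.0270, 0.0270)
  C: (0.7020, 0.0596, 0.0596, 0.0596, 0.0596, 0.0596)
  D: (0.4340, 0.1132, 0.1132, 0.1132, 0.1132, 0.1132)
A > D > C > B

Key insight: Entropy is maximized by uniform distributions and minimized by concentrated distributions.

Entropies:
  H(A) = 2.5850 bits
  H(B) = 0.8845 bits
  H(C) = 1.5708 bits
  H(D) = 2.3016 bits

Ranking: A > D > C > B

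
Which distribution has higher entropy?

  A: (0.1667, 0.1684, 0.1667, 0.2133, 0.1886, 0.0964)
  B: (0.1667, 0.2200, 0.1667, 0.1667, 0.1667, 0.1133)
B

Both distributions are close to uniform, making this a harder comparison.

H(A) = 2.5491 bits
H(B) = 2.5599 bits

The distribution closer to uniform has higher entropy.
Answer: B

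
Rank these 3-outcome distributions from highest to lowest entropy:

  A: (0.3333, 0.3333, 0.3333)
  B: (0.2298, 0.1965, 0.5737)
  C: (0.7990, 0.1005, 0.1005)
A > B > C

Key insight: Entropy is maximized by uniform distributions and minimized by concentrated distributions.

- Uniform distributions have maximum entropy log₂(3) = 1.5850 bits
- The more "peaked" or concentrated a distribution, the lower its entropy

Entropies:
  H(A) = 1.5850 bits
  H(B) = 1.4087 bits
  H(C) = 0.9249 bits

Ranking: A > B > C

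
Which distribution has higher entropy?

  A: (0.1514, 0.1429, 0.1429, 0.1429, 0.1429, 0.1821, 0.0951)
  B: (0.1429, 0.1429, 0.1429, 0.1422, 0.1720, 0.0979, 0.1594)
B

Both distributions are close to uniform, making this a harder comparison.

H(A) = 2.7868 bits
H(B) = 2.7905 bits

The distribution closer to uniform has higher entropy.
Answer: B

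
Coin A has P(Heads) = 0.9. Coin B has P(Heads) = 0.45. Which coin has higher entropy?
B

For binary distributions, entropy is maximized at p=0.5 and decreases as p moves toward 0 or 1.

H(A) = H(0.9) = 0.4690 bits
H(B) = H(0.45) = 0.9928 bits

Distribution B (p=0.45) is closer to uniform (p=0.5), so it has higher entropy.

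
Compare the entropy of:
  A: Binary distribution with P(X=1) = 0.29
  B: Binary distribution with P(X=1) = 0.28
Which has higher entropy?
A

For binary distributions, entropy is maximized at p=0.5 and decreases as p moves toward 0 or 1.

H(A) = H(0.29) = 0.8687 bits
H(B) = H(0.28) = 0.8555 bits

Distribution A (p=0.29) is closer to uniform (p=0.5), so it has higher entropy.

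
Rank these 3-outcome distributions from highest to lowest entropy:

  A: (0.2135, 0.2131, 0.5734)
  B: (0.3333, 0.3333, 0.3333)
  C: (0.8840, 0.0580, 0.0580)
B > A > C

Key insight: Entropy is maximized by uniform distributions and minimized by concentrated distributions.

- Uniform distributions have maximum entropy log₂(3) = 1.5850 bits
- The more "peaked" or concentrated a distribution, the lower its entropy

Entropies:
  H(A) = 1.4110 bits
  H(B) = 1.5850 bits
  H(C) = 0.6338 bits

Ranking: B > A > C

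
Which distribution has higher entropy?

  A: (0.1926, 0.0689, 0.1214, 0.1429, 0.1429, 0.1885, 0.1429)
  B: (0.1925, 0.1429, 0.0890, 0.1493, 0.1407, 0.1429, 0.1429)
B

Both distributions are close to uniform, making this a harder comparison.

H(A) = 2.7499 bits
H(B) = 2.7790 bits

The distribution closer to uniform has higher entropy.
Answer: B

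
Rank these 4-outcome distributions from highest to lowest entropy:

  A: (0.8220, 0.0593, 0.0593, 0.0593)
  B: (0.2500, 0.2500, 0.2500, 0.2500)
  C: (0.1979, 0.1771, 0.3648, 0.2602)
B > C > A

Key insight: Entropy is maximized by uniform distributions and minimized by concentrated distributions.

- Uniform distributions have maximum entropy log₂(4) = 2.0000 bits
- The more "peaked" or concentrated a distribution, the lower its entropy

Entropies:
  H(A) = 0.9578 bits
  H(B) = 2.0000 bits
  H(C) = 1.9409 bits

Ranking: B > C > A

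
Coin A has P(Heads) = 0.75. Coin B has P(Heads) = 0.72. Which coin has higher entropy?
B

For binary distributions, entropy is maximized at p=0.5 and decreases as p moves toward 0 or 1.

H(A) = H(0.75) = 0.8113 bits
H(B) = H(0.72) = 0.8555 bits

Distribution B (p=0.72) is closer to uniform (p=0.5), so it has higher entropy.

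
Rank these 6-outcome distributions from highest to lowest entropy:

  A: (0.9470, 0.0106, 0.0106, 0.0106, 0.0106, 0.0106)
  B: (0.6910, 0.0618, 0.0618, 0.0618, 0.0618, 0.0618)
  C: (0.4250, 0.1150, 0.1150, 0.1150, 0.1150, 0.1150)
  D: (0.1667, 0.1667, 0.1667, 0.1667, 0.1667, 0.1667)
D > C > B > A

Key insight: Entropy is maximized by uniform distributions and minimized by concentrated distributions.

Entropies:
  H(A) = 0.4221 bits
  H(B) = 1.6095 bits
  H(C) = 2.3188 bits
  H(D) = 2.5850 bits

Ranking: D > C > B > A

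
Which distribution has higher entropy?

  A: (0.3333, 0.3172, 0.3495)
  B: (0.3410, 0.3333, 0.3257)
B

Both distributions are close to uniform, making this a harder comparison.

H(A) = 1.5838 bits
H(B) = 1.5847 bits

The distribution closer to uniform has higher entropy.
Answer: B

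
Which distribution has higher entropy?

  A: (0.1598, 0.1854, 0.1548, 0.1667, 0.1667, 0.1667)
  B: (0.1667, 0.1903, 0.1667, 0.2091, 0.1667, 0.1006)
A

Both distributions are close to uniform, making this a harder comparison.

H(A) = 2.5827 bits
H(B) = 2.5534 bits

The distribution closer to uniform has higher entropy.
Answer: A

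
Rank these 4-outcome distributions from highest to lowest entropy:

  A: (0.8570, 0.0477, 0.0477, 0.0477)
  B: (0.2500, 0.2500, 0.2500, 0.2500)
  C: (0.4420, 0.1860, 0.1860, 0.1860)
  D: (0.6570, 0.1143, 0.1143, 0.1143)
B > C > D > A

Key insight: Entropy is maximized by uniform distributions and minimized by concentrated distributions.

Entropies:
  H(A) = 0.8187 bits
  H(B) = 2.0000 bits
  H(C) = 1.8747 bits
  H(D) = 1.4713 bits

Ranking: B > C > D > A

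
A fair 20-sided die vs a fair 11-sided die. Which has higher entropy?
20-sided die

Both are uniform distributions; for uniform over n outcomes, H = log₂(n). H(20-sided) = log₂(20) = 4.322 bits and H(11-sided) = log₂(11) = 3.459 bits. More outcomes in a uniform distribution means higher entropy.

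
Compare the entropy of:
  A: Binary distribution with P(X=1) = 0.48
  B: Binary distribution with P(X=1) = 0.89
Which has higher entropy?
A

For binary distributions, entropy is maximized at p=0.5 and decreases as p moves toward 0 or 1.

H(A) = H(0.48) = 0.9988 bits
H(B) = H(0.89) = 0.4999 bits

Distribution A (p=0.48) is closer to uniform (p=0.5), so it has higher entropy.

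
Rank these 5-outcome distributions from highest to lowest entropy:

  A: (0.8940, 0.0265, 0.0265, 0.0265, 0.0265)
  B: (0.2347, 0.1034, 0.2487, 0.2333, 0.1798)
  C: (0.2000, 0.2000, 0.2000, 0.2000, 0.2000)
C > B > A

Key insight: Entropy is maximized by uniform distributions and minimized by concentrated distributions.

- Uniform distributions have maximum entropy log₂(5) = 2.3219 bits
- The more "peaked" or concentrated a distribution, the lower its entropy

Entropies:
  H(A) = 0.6997 bits
  H(B) = 2.2636 bits
  H(C) = 2.3219 bits

Ranking: C > B > A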